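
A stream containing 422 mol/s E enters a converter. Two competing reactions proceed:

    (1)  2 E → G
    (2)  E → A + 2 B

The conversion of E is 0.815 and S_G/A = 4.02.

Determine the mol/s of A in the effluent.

Conversion of E: E consumed = 0.815 × 422 = 343.9 mol/s = 2ξ₁ + 1ξ₂.
Selectivity: 1ξ₁ / (1ξ₂) = 4.02 → ξ₁ = 4.02 ξ₂.
Substitute: (2·4.02 + 1) ξ₂ = 343.9 → ξ₂ = 38.05 mol/s, ξ₁ = 152.9 mol/s.
Outlet amounts (n = n₀ + Σ ν·ξ):
  E: 422 − 2(152.9) − 1(38.05) = 78.07
  G: 0 + 1(152.9) = 152.9
  A: 0 + 1(38.05) = 38.05
  B: 0 + 2(38.05) = 76.09

38 mol/s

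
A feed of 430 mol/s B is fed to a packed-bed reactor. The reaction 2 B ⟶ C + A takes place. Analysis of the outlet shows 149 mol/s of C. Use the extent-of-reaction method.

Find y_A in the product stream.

0.347

For C: n = n₀ + 1ξ → 149 = 0 + 1ξ, giving ξ = 149 mol/s.
Outlet amounts (n = n₀ + ν ξ):
  B: 430 − 2(149) = 132
  C: 0 + 1(149) = 149
  A: 0 + 1(149) = 149
Total out = 430 mol/s; y_A = 149 / 430 = 0.3465.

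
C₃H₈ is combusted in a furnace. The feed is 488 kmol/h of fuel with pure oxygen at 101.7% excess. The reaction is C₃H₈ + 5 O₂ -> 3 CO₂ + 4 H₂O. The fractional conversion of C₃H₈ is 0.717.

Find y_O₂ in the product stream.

Stoichiometric O₂ = 5 × 488 = 2440 kmol/h; O₂ fed = 2440 × 2.017 = 4921 kmol/h.
Fuel reacted = 0.717 × 488 → ξ = 349.9 kmol/h.
Outlet (n = n₀ + ν ξ):
  C₃H₈: 488 − 1(349.9) = 138.1
  O₂: 4921 − 5(349.9) = 3172
  CO₂: 0 + 3(349.9) = 1050
  H₂O: 0 + 4(349.9) = 1400
Total out = 5759 kmol/h; y_O₂ = 3172 / 5759 = 0.5508.

0.551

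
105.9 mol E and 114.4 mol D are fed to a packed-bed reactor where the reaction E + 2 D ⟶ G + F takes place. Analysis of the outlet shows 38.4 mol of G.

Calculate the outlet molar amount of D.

For G: n = n₀ + 1ξ → 38.4 = 0 + 1ξ, giving ξ = 38.4 mol.
Outlet amounts (n = n₀ + ν ξ):
  E: 105.9 − 1(38.4) = 67.5
  D: 114.4 − 2(38.4) = 37.6
  G: 0 + 1(38.4) = 38.4
  F: 0 + 1(38.4) = 38.4

37.6 mol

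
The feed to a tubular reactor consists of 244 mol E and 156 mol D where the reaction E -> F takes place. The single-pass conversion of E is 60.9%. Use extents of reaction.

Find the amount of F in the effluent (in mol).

E reacted = 0.609 × 244 = 148.6 mol; ν_E = −1, so ξ = 148.6/1 = 148.6 mol.
Outlet amounts (n = n₀ + ν ξ):
  E: 244 − 1(148.6) = 95.4
  F: 0 + 1(148.6) = 148.6
  D: 156 (inert)

149 mol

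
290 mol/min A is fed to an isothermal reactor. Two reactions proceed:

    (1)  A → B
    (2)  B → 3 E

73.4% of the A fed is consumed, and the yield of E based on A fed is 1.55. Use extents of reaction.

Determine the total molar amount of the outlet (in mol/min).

Conversion of A: A consumed = 1ξ₁ = 0.734 × 290 → ξ₁ = 212.9 mol/min.
Yield of E: 3ξ₂ / 290 = 1.55 → ξ₂ = 149.8 mol/min.
Outlet amounts (n = n₀ + Σ ν·ξ):
  A: 290 − 1(212.9) = 77.14
  B: 0 + 1(212.9) − 1(149.8) = 63.03
  E: 0 + 3(149.8) = 449.5
Total out = 77.14 + 63.03 + 449.5 = 589.7 mol/min.

590 mol/min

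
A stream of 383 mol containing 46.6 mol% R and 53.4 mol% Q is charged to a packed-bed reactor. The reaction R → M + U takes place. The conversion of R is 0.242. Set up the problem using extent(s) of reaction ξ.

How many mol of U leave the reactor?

43.2 mol

R reacted = 0.242 × 178.5 = 43.19 mol; ν_R = −1, so ξ = 43.19/1 = 43.19 mol.
Outlet amounts (n = n₀ + ν ξ):
  R: 178.5 − 1(43.19) = 135.3
  M: 0 + 1(43.19) = 43.19
  U: 0 + 1(43.19) = 43.19
  Q: 204.5 (inert)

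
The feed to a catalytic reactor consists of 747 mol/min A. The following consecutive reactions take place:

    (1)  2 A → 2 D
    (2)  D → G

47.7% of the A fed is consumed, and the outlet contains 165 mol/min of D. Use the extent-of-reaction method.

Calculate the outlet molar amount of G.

Conversion of A: A consumed = 2ξ₁ = 0.477 × 747 → ξ₁ = 178.2 mol/min.
D balance: n_D = 0 + 2ξ₁ − 1ξ₂ = 165 → ξ₂ = (2·178.2 − 165)/1 = 191.3 mol/min.
Outlet amounts (n = n₀ + Σ ν·ξ):
  A: 747 − 2(178.2) = 390.7
  D: 0 + 2(178.2) − 1(191.3) = 165
  G: 0 + 1(191.3) = 191.3

191 mol/min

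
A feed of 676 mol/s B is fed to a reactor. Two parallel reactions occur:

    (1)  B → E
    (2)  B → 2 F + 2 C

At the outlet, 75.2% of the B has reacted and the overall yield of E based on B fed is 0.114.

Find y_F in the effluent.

0.438

Yield of E: 1ξ₁ / 676 = 0.114 → ξ₁ = 77.06 mol/s.
Conversion of B: 1ξ₁ + 1ξ₂ = 0.752 × 676 = 508.4 → ξ₂ = 431.3 mol/s.
Outlet amounts (n = n₀ + Σ ν·ξ):
  B: 676 − 1(77.06) − 1(431.3) = 167.6
  E: 0 + 1(77.06) = 77.06
  F: 0 + 2(431.3) = 862.6
  C: 0 + 2(431.3) = 862.6
Total out = 1970 mol/s; y_F = 862.6 / 1970 = 0.4379.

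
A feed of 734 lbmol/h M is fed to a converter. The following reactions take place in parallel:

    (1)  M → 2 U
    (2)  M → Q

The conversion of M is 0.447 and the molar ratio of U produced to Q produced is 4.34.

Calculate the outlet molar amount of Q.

104 lbmol/h

Conversion of M: M consumed = 0.447 × 734 = 328.1 lbmol/h = 1ξ₁ + 1ξ₂.
Selectivity: 2ξ₁ / (1ξ₂) = 4.34 → ξ₁ = 2.17 ξ₂.
Substitute: (1·2.17 + 1) ξ₂ = 328.1 → ξ₂ = 103.5 lbmol/h, ξ₁ = 224.6 lbmol/h.
Outlet amounts (n = n₀ + Σ ν·ξ):
  M: 734 − 1(224.6) − 1(103.5) = 405.9
  U: 0 + 2(224.6) = 449.2
  Q: 0 + 1(103.5) = 103.5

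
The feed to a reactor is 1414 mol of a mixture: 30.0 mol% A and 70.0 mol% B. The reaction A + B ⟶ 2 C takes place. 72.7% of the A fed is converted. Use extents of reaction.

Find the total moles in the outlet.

A reacted = 0.727 × 424.2 = 308.4 mol; ν_A = −1, so ξ = 308.4/1 = 308.4 mol.
Outlet amounts (n = n₀ + ν ξ):
  A: 424.2 − 1(308.4) = 115.8
  B: 989.8 − 1(308.4) = 681.4
  C: 0 + 2(308.4) = 616.8
Total out = 115.8 + 681.4 + 616.8 = 1414 mol.

1410 mol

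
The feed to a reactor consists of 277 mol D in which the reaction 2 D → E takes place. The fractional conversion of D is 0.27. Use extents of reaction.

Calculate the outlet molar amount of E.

D reacted = 0.27 × 277 = 74.79 mol; ν_D = −2, so ξ = 74.79/2 = 37.4 mol.
Outlet amounts (n = n₀ + ν ξ):
  D: 277 − 2(37.4) = 202.2
  E: 0 + 1(37.4) = 37.4

37.4 mol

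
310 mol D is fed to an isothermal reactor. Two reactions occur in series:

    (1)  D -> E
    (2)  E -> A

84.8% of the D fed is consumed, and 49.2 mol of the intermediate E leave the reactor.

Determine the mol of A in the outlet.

Conversion of D: D consumed = 1ξ₁ = 0.848 × 310 → ξ₁ = 262.9 mol.
E balance: n_E = 0 + 1ξ₁ − 1ξ₂ = 49.2 → ξ₂ = (1·262.9 − 49.2)/1 = 213.7 mol.
Outlet amounts (n = n₀ + Σ ν·ξ):
  D: 310 − 1(262.9) = 47.12
  E: 0 + 1(262.9) − 1(213.7) = 49.2
  A: 0 + 1(213.7) = 213.7

214 mol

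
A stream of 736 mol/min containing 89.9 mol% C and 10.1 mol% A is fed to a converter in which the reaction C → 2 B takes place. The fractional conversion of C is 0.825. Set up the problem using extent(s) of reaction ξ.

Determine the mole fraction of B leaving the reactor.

C reacted = 0.825 × 661.7 = 545.9 mol/min; ν_C = −1, so ξ = 545.9/1 = 545.9 mol/min.
Outlet amounts (n = n₀ + ν ξ):
  C: 661.7 − 1(545.9) = 115.8
  B: 0 + 2(545.9) = 1092
  A: 74.34 (inert)
Total out = 1282 mol/min; y_B = 1092 / 1282 = 0.8517.

0.852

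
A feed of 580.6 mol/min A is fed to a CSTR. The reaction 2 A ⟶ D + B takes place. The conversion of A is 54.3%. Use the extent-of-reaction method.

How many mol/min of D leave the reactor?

158 mol/min

A reacted = 0.543 × 580.6 = 315.3 mol/min; ν_A = −2, so ξ = 315.3/2 = 157.6 mol/min.
Outlet amounts (n = n₀ + ν ξ):
  A: 580.6 − 2(157.6) = 265.3
  D: 0 + 1(157.6) = 157.6
  B: 0 + 1(157.6) = 157.6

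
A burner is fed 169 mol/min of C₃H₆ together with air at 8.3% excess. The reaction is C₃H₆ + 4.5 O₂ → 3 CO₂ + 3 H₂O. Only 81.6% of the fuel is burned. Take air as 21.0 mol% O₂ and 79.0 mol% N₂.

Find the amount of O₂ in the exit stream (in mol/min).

203 mol/min

Stoichiometric O₂ = 4.5 × 169 = 760.5 mol/min; O₂ fed = 760.5 × 1.083 = 823.6 mol/min.
N₂ fed = 823.6 × 79/21 = 3098 mol/min.
Fuel reacted = 0.816 × 169 → ξ = 137.9 mol/min.
Outlet (n = n₀ + ν ξ):
  C₃H₆: 169 − 1(137.9) = 31.1
  O₂: 823.6 − 4.5(137.9) = 203.1
  N₂: 3098 (inert)
  CO₂: 0 + 3(137.9) = 413.7
  H₂O: 0 + 3(137.9) = 413.7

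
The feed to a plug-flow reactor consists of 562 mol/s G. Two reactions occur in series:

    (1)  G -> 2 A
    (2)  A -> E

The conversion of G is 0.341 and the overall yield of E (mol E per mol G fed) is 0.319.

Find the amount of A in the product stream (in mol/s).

204 mol/s

Conversion of G: G consumed = 1ξ₁ = 0.341 × 562 → ξ₁ = 191.6 mol/s.
Yield of E: 1ξ₂ / 562 = 0.319 → ξ₂ = 179.3 mol/s.
Outlet amounts (n = n₀ + Σ ν·ξ):
  G: 562 − 1(191.6) = 370.4
  A: 0 + 2(191.6) − 1(179.3) = 204
  E: 0 + 1(179.3) = 179.3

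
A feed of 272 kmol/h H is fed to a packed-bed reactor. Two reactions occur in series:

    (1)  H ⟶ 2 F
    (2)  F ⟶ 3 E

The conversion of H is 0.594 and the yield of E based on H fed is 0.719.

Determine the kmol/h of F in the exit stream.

258 kmol/h

Conversion of H: H consumed = 1ξ₁ = 0.594 × 272 → ξ₁ = 161.6 kmol/h.
Yield of E: 3ξ₂ / 272 = 0.719 → ξ₂ = 65.19 kmol/h.
Outlet amounts (n = n₀ + Σ ν·ξ):
  H: 272 − 1(161.6) = 110.4
  F: 0 + 2(161.6) − 1(65.19) = 257.9
  E: 0 + 3(65.19) = 195.6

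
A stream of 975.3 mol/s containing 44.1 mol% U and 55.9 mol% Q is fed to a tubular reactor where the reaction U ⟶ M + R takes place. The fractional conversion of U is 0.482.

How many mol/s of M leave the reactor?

U reacted = 0.482 × 430.1 = 207.3 mol/s; ν_U = −1, so ξ = 207.3/1 = 207.3 mol/s.
Outlet amounts (n = n₀ + ν ξ):
  U: 430.1 − 1(207.3) = 222.8
  M: 0 + 1(207.3) = 207.3
  R: 0 + 1(207.3) = 207.3
  Q: 545.2 (inert)

207 mol/s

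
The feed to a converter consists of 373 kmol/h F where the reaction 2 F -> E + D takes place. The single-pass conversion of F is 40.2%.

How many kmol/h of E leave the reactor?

75 kmol/h

F reacted = 0.402 × 373 = 149.9 kmol/h; ν_F = −2, so ξ = 149.9/2 = 74.97 kmol/h.
Outlet amounts (n = n₀ + ν ξ):
  F: 373 − 2(74.97) = 223.1
  E: 0 + 1(74.97) = 74.97
  D: 0 + 1(74.97) = 74.97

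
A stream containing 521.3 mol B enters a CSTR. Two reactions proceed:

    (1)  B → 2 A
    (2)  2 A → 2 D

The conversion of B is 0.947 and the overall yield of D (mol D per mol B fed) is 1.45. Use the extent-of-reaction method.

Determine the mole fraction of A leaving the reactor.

0.228

Conversion of B: B consumed = 1ξ₁ = 0.947 × 521.3 → ξ₁ = 493.7 mol.
Yield of D: 2ξ₂ / 521.3 = 1.45 → ξ₂ = 377.9 mol.
Outlet amounts (n = n₀ + Σ ν·ξ):
  B: 521.3 − 1(493.7) = 27.63
  A: 0 + 2(493.7) − 2(377.9) = 231.5
  D: 0 + 2(377.9) = 755.9
Total out = 1015 mol; y_A = 231.5 / 1015 = 0.228.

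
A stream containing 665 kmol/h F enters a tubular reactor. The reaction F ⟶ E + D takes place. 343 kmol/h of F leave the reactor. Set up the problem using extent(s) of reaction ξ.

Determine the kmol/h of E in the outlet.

For F: n = n₀ − 1ξ → 343 = 665 − 1ξ, giving ξ = 322 kmol/h.
Outlet amounts (n = n₀ + ν ξ):
  F: 665 − 1(322) = 343
  E: 0 + 1(322) = 322
  D: 0 + 1(322) = 322

322 kmol/h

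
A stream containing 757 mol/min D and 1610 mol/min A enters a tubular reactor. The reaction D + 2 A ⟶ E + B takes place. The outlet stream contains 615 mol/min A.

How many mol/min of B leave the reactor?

498 mol/min

For A: n = n₀ − 2ξ → 615 = 1610 − 2ξ, giving ξ = 497.5 mol/min.
Outlet amounts (n = n₀ + ν ξ):
  D: 757 − 1(497.5) = 259.5
  A: 1610 − 2(497.5) = 615
  E: 0 + 1(497.5) = 497.5
  B: 0 + 1(497.5) = 497.5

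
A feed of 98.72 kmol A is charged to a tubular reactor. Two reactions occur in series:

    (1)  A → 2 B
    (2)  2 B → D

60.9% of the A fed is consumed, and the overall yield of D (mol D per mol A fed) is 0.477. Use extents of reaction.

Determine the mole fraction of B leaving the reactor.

Conversion of A: A consumed = 1ξ₁ = 0.609 × 98.72 → ξ₁ = 60.12 kmol.
Yield of D: 1ξ₂ / 98.72 = 0.477 → ξ₂ = 47.09 kmol.
Outlet amounts (n = n₀ + Σ ν·ξ):
  A: 98.72 − 1(60.12) = 38.6
  B: 0 + 2(60.12) − 2(47.09) = 26.06
  D: 0 + 1(47.09) = 47.09
Total out = 111.8 kmol; y_B = 26.06 / 111.8 = 0.2332.

0.233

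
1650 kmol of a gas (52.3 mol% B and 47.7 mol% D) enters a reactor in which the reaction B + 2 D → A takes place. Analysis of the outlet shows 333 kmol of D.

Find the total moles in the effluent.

For D: n = n₀ − 2ξ → 333 = 787 − 2ξ, giving ξ = 227 kmol.
Outlet amounts (n = n₀ + ν ξ):
  B: 863 − 1(227) = 635.9
  D: 787 − 2(227) = 333
  A: 0 + 1(227) = 227
Total out = 635.9 + 333 + 227 = 1196 kmol.

1200 kmol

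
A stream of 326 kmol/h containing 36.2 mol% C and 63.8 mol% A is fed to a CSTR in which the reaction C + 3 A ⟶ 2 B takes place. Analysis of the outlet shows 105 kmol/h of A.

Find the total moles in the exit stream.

For A: n = n₀ − 3ξ → 105 = 208 − 3ξ, giving ξ = 34.33 kmol/h.
Outlet amounts (n = n₀ + ν ξ):
  C: 118 − 1(34.33) = 83.68
  A: 208 − 3(34.33) = 105
  B: 0 + 2(34.33) = 68.66
Total out = 83.68 + 105 + 68.66 = 257.3 kmol/h.

257 kmol/h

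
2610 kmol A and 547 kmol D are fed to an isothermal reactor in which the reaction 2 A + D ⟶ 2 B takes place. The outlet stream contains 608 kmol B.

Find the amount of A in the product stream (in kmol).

For B: n = n₀ + 2ξ → 608 = 0 + 2ξ, giving ξ = 304 kmol.
Outlet amounts (n = n₀ + ν ξ):
  A: 2610 − 2(304) = 2002
  D: 547 − 1(304) = 243
  B: 0 + 2(304) = 608

2000 kmol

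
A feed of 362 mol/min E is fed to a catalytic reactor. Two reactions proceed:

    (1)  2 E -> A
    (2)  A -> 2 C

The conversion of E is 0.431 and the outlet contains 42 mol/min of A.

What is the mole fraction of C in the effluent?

0.225

Conversion of E: E consumed = 2ξ₁ = 0.431 × 362 → ξ₁ = 78.01 mol/min.
A balance: n_A = 0 + 1ξ₁ − 1ξ₂ = 42 → ξ₂ = (1·78.01 − 42)/1 = 36.01 mol/min.
Outlet amounts (n = n₀ + Σ ν·ξ):
  E: 362 − 2(78.01) = 206
  A: 0 + 1(78.01) − 1(36.01) = 42
  C: 0 + 2(36.01) = 72.02
Total out = 320 mol/min; y_C = 72.02 / 320 = 0.2251.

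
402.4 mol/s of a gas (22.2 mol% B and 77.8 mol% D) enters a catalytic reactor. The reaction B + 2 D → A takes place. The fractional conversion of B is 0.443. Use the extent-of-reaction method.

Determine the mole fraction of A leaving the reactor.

B reacted = 0.443 × 89.33 = 39.57 mol/s; ν_B = −1, so ξ = 39.57/1 = 39.57 mol/s.
Outlet amounts (n = n₀ + ν ξ):
  B: 89.33 − 1(39.57) = 49.76
  D: 313.1 − 2(39.57) = 233.9
  A: 0 + 1(39.57) = 39.57
Total out = 323.3 mol/s; y_A = 39.57 / 323.3 = 0.1224.

0.122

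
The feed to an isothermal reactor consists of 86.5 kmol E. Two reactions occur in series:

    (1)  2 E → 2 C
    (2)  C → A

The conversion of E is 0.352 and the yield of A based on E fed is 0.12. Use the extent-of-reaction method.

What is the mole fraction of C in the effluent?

0.232

Conversion of E: E consumed = 2ξ₁ = 0.352 × 86.5 → ξ₁ = 15.22 kmol.
Yield of A: 1ξ₂ / 86.5 = 0.12 → ξ₂ = 10.38 kmol.
Outlet amounts (n = n₀ + Σ ν·ξ):
  E: 86.5 − 2(15.22) = 56.05
  C: 0 + 2(15.22) − 1(10.38) = 20.07
  A: 0 + 1(10.38) = 10.38
Total out = 86.5 kmol; y_C = 20.07 / 86.5 = 0.232.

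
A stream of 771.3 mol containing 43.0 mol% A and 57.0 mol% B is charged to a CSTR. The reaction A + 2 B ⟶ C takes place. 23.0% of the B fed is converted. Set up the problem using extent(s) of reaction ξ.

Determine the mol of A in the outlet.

281 mol

B reacted = 0.23 × 439.6 = 101.1 mol; ν_B = −2, so ξ = 101.1/2 = 50.56 mol.
Outlet amounts (n = n₀ + ν ξ):
  A: 331.7 − 1(50.56) = 281.1
  B: 439.6 − 2(50.56) = 338.5
  C: 0 + 1(50.56) = 50.56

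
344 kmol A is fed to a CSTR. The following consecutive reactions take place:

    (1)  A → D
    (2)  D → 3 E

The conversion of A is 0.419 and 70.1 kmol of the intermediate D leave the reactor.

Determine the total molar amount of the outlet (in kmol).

Conversion of A: A consumed = 1ξ₁ = 0.419 × 344 → ξ₁ = 144.1 kmol.
D balance: n_D = 0 + 1ξ₁ − 1ξ₂ = 70.1 → ξ₂ = (1·144.1 − 70.1)/1 = 74.04 kmol.
Outlet amounts (n = n₀ + Σ ν·ξ):
  A: 344 − 1(144.1) = 199.9
  D: 0 + 1(144.1) − 1(74.04) = 70.1
  E: 0 + 3(74.04) = 222.1
Total out = 199.9 + 70.1 + 222.1 = 492.1 kmol.

492 kmol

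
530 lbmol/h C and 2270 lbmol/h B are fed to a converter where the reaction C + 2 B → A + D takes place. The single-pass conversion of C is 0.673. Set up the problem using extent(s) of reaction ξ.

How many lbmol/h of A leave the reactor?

C reacted = 0.673 × 530 = 356.7 lbmol/h; ν_C = −1, so ξ = 356.7/1 = 356.7 lbmol/h.
Outlet amounts (n = n₀ + ν ξ):
  C: 530 − 1(356.7) = 173.3
  B: 2270 − 2(356.7) = 1557
  A: 0 + 1(356.7) = 356.7
  D: 0 + 1(356.7) = 356.7

357 lbmol/h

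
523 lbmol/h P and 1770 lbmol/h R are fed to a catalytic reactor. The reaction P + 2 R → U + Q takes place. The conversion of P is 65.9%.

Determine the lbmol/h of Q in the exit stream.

P reacted = 0.659 × 523 = 344.7 lbmol/h; ν_P = −1, so ξ = 344.7/1 = 344.7 lbmol/h.
Outlet amounts (n = n₀ + ν ξ):
  P: 523 − 1(344.7) = 178.3
  R: 1770 − 2(344.7) = 1081
  U: 0 + 1(344.7) = 344.7
  Q: 0 + 1(344.7) = 344.7

345 lbmol/h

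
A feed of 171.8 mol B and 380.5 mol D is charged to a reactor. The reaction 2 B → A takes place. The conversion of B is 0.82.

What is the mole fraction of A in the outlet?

0.146

B reacted = 0.82 × 171.8 = 140.9 mol; ν_B = −2, so ξ = 140.9/2 = 70.44 mol.
Outlet amounts (n = n₀ + ν ξ):
  B: 171.8 − 2(70.44) = 30.92
  A: 0 + 1(70.44) = 70.44
  D: 380.5 (inert)
Total out = 481.9 mol; y_A = 70.44 / 481.9 = 0.1462.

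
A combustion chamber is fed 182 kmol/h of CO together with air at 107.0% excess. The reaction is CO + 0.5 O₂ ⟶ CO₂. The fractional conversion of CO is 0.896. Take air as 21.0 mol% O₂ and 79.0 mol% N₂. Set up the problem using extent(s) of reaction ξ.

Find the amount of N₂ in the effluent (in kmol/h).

Stoichiometric O₂ = 0.5 × 182 = 91 kmol/h; O₂ fed = 91 × 2.070 = 188.4 kmol/h.
N₂ fed = 188.4 × 79/21 = 708.6 kmol/h.
Fuel reacted = 0.896 × 182 → ξ = 163.1 kmol/h.
Outlet (n = n₀ + ν ξ):
  CO: 182 − 1(163.1) = 18.93
  O₂: 188.4 − 0.5(163.1) = 106.8
  N₂: 708.6 (inert)
  CO₂: 0 + 1(163.1) = 163.1

709 kmol/h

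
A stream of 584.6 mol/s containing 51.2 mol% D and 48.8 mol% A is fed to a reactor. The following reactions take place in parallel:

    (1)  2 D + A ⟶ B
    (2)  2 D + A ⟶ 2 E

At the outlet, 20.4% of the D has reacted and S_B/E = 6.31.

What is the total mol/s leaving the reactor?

526 mol/s

Conversion of D: D consumed = 0.204 × 299.3 = 61.06 mol/s = 2ξ₁ + 2ξ₂.
Selectivity: 1ξ₁ / (2ξ₂) = 6.31 → ξ₁ = 12.62 ξ₂.
Substitute: (2·12.62 + 2) ξ₂ = 61.06 → ξ₂ = 2.242 mol/s, ξ₁ = 28.29 mol/s.
Outlet amounts (n = n₀ + Σ ν·ξ):
  D: 299.3 − 2(28.29) − 2(2.242) = 238.3
  A: 285.3 − 1(28.29) − 1(2.242) = 254.8
  B: 0 + 1(28.29) = 28.29
  E: 0 + 2(2.242) = 4.483
Total out = 238.3 + 254.8 + 28.29 + 4.483 = 525.8 mol/s.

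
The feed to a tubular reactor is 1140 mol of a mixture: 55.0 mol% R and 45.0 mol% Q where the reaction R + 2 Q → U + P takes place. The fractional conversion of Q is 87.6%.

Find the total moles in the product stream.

915 mol

Q reacted = 0.876 × 513 = 449.4 mol; ν_Q = −2, so ξ = 449.4/2 = 224.7 mol.
Outlet amounts (n = n₀ + ν ξ):
  R: 627 − 1(224.7) = 402.3
  Q: 513 − 2(224.7) = 63.61
  U: 0 + 1(224.7) = 224.7
  P: 0 + 1(224.7) = 224.7
Total out = 402.3 + 63.61 + 224.7 + 224.7 = 915.3 mol.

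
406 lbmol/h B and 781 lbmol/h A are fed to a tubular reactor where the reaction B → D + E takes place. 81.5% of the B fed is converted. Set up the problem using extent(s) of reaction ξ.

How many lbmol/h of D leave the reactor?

B reacted = 0.815 × 406 = 330.9 lbmol/h; ν_B = −1, so ξ = 330.9/1 = 330.9 lbmol/h.
Outlet amounts (n = n₀ + ν ξ):
  B: 406 − 1(330.9) = 75.11
  D: 0 + 1(330.9) = 330.9
  E: 0 + 1(330.9) = 330.9
  A: 781 (inert)

331 lbmol/h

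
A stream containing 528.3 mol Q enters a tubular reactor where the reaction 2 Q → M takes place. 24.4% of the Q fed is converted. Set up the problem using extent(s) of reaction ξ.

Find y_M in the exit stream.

Q reacted = 0.244 × 528.3 = 128.9 mol; ν_Q = −2, so ξ = 128.9/2 = 64.45 mol.
Outlet amounts (n = n₀ + ν ξ):
  Q: 528.3 − 2(64.45) = 399.4
  M: 0 + 1(64.45) = 64.45
Total out = 463.8 mol; y_M = 64.45 / 463.8 = 0.139.

0.139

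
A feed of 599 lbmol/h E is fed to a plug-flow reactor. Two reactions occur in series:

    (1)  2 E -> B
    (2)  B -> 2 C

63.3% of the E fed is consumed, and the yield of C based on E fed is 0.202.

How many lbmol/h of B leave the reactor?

129 lbmol/h

Conversion of E: E consumed = 2ξ₁ = 0.633 × 599 → ξ₁ = 189.6 lbmol/h.
Yield of C: 2ξ₂ / 599 = 0.202 → ξ₂ = 60.5 lbmol/h.
Outlet amounts (n = n₀ + Σ ν·ξ):
  E: 599 − 2(189.6) = 219.8
  B: 0 + 1(189.6) − 1(60.5) = 129.1
  C: 0 + 2(60.5) = 121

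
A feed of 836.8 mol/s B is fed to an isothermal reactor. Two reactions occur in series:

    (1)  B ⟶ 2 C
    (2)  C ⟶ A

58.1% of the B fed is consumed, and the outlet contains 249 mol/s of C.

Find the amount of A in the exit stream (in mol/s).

723 mol/s

Conversion of B: B consumed = 1ξ₁ = 0.581 × 836.8 → ξ₁ = 486.2 mol/s.
C balance: n_C = 0 + 2ξ₁ − 1ξ₂ = 249 → ξ₂ = (2·486.2 − 249)/1 = 723.4 mol/s.
Outlet amounts (n = n₀ + Σ ν·ξ):
  B: 836.8 − 1(486.2) = 350.6
  C: 0 + 2(486.2) − 1(723.4) = 249
  A: 0 + 1(723.4) = 723.4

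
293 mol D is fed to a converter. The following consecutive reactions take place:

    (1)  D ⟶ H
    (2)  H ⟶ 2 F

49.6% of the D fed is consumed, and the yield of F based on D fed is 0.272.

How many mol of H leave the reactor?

105 mol

Conversion of D: D consumed = 1ξ₁ = 0.496 × 293 → ξ₁ = 145.3 mol.
Yield of F: 2ξ₂ / 293 = 0.272 → ξ₂ = 39.85 mol.
Outlet amounts (n = n₀ + Σ ν·ξ):
  D: 293 − 1(145.3) = 147.7
  H: 0 + 1(145.3) − 1(39.85) = 105.5
  F: 0 + 2(39.85) = 79.7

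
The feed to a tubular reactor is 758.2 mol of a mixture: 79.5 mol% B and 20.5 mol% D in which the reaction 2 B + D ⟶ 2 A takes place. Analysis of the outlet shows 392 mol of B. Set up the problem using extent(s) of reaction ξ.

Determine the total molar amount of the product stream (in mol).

653 mol

For B: n = n₀ − 2ξ → 392 = 602.8 − 2ξ, giving ξ = 105.4 mol.
Outlet amounts (n = n₀ + ν ξ):
  B: 602.8 − 2(105.4) = 392
  D: 155.4 − 1(105.4) = 50.05
  A: 0 + 2(105.4) = 210.8
Total out = 392 + 50.05 + 210.8 = 652.8 mol.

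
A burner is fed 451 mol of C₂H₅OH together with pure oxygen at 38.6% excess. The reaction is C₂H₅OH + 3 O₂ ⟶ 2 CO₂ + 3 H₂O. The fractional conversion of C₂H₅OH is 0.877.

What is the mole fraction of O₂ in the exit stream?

Stoichiometric O₂ = 3 × 451 = 1353 mol; O₂ fed = 1353 × 1.386 = 1875 mol.
Fuel reacted = 0.877 × 451 → ξ = 395.5 mol.
Outlet (n = n₀ + ν ξ):
  C₂H₅OH: 451 − 1(395.5) = 55.47
  O₂: 1875 − 3(395.5) = 688.7
  CO₂: 0 + 2(395.5) = 791.1
  H₂O: 0 + 3(395.5) = 1187
Total out = 2722 mol; y_O₂ = 688.7 / 2722 = 0.253.

0.253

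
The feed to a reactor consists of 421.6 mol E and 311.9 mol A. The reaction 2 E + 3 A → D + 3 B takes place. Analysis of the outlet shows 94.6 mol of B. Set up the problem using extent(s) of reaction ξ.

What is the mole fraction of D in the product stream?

0.0449

For B: n = n₀ + 3ξ → 94.6 = 0 + 3ξ, giving ξ = 31.53 mol.
Outlet amounts (n = n₀ + ν ξ):
  E: 421.6 − 2(31.53) = 358.5
  A: 311.9 − 3(31.53) = 217.3
  D: 0 + 1(31.53) = 31.53
  B: 0 + 3(31.53) = 94.6
Total out = 702 mol; y_D = 31.53 / 702 = 0.04492.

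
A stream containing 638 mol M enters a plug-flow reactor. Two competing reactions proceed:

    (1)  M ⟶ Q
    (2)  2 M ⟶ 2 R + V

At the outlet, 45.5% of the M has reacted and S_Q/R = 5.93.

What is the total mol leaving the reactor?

Conversion of M: M consumed = 0.455 × 638 = 290.3 mol = 1ξ₁ + 2ξ₂.
Selectivity: 1ξ₁ / (2ξ₂) = 5.93 → ξ₁ = 11.86 ξ₂.
Substitute: (1·11.86 + 2) ξ₂ = 290.3 → ξ₂ = 20.94 mol, ξ₁ = 248.4 mol.
Outlet amounts (n = n₀ + Σ ν·ξ):
  M: 638 − 1(248.4) − 2(20.94) = 347.7
  Q: 0 + 1(248.4) = 248.4
  R: 0 + 2(20.94) = 41.89
  V: 0 + 1(20.94) = 20.94
Total out = 347.7 + 248.4 + 41.89 + 20.94 = 658.9 mol.

659 mol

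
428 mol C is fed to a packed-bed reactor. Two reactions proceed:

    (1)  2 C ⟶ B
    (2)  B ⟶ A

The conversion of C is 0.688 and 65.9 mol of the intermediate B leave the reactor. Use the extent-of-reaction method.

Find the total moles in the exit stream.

Conversion of C: C consumed = 2ξ₁ = 0.688 × 428 → ξ₁ = 147.2 mol.
B balance: n_B = 0 + 1ξ₁ − 1ξ₂ = 65.9 → ξ₂ = (1·147.2 − 65.9)/1 = 81.33 mol.
Outlet amounts (n = n₀ + Σ ν·ξ):
  C: 428 − 2(147.2) = 133.5
  B: 0 + 1(147.2) − 1(81.33) = 65.9
  A: 0 + 1(81.33) = 81.33
Total out = 133.5 + 65.9 + 81.33 = 280.8 mol.

281 mol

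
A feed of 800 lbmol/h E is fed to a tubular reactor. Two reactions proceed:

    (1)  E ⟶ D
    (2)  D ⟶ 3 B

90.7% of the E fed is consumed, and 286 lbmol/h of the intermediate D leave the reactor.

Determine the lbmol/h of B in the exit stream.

Conversion of E: E consumed = 1ξ₁ = 0.907 × 800 → ξ₁ = 725.6 lbmol/h.
D balance: n_D = 0 + 1ξ₁ − 1ξ₂ = 286 → ξ₂ = (1·725.6 − 286)/1 = 439.6 lbmol/h.
Outlet amounts (n = n₀ + Σ ν·ξ):
  E: 800 − 1(725.6) = 74.4
  D: 0 + 1(725.6) − 1(439.6) = 286
  B: 0 + 3(439.6) = 1319

1320 lbmol/h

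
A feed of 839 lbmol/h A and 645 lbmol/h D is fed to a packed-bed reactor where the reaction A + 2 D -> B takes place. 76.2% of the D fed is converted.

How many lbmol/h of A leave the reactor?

D reacted = 0.762 × 645 = 491.5 lbmol/h; ν_D = −2, so ξ = 491.5/2 = 245.7 lbmol/h.
Outlet amounts (n = n₀ + ν ξ):
  A: 839 − 1(245.7) = 593.3
  D: 645 − 2(245.7) = 153.5
  B: 0 + 1(245.7) = 245.7

593 lbmol/h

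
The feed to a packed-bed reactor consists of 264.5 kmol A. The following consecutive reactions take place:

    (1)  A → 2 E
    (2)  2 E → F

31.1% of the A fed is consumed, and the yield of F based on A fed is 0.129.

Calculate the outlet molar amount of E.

Conversion of A: A consumed = 1ξ₁ = 0.311 × 264.5 → ξ₁ = 82.26 kmol.
Yield of F: 1ξ₂ / 264.5 = 0.129 → ξ₂ = 34.12 kmol.
Outlet amounts (n = n₀ + Σ ν·ξ):
  A: 264.5 − 1(82.26) = 182.2
  E: 0 + 2(82.26) − 2(34.12) = 96.28
  F: 0 + 1(34.12) = 34.12

96.3 kmol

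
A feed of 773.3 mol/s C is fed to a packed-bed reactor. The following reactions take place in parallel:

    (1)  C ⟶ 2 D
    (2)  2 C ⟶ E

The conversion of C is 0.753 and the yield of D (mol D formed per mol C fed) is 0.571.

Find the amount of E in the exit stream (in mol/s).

181 mol/s

Yield of D: 2ξ₁ / 773.3 = 0.571 → ξ₁ = 220.8 mol/s.
Conversion of C: 1ξ₁ + 2ξ₂ = 0.753 × 773.3 = 582.3 → ξ₂ = 180.8 mol/s.
Outlet amounts (n = n₀ + Σ ν·ξ):
  C: 773.3 − 1(220.8) − 2(180.8) = 191
  D: 0 + 2(220.8) = 441.6
  E: 0 + 1(180.8) = 180.8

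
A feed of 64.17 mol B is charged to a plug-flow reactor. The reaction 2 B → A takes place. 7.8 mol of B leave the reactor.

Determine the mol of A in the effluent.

For B: n = n₀ − 2ξ → 7.8 = 64.17 − 2ξ, giving ξ = 28.19 mol.
Outlet amounts (n = n₀ + ν ξ):
  B: 64.17 − 2(28.19) = 7.8
  A: 0 + 1(28.19) = 28.19

28.2 mol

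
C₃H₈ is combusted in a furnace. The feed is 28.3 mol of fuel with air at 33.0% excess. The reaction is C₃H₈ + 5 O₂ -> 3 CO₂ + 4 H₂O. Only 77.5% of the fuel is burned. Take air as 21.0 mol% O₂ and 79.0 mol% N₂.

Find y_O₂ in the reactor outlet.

0.083

Stoichiometric O₂ = 5 × 28.3 = 141.5 mol; O₂ fed = 141.5 × 1.330 = 188.2 mol.
N₂ fed = 188.2 × 79/21 = 708 mol.
Fuel reacted = 0.775 × 28.3 → ξ = 21.93 mol.
Outlet (n = n₀ + ν ξ):
  C₃H₈: 28.3 − 1(21.93) = 6.367
  O₂: 188.2 − 5(21.93) = 78.53
  N₂: 708 (inert)
  CO₂: 0 + 3(21.93) = 65.8
  H₂O: 0 + 4(21.93) = 87.73
Total out = 946.4 mol; y_O₂ = 78.53 / 946.4 = 0.08298.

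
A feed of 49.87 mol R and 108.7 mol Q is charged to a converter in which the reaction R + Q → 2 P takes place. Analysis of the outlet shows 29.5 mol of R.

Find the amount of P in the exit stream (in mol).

For R: n = n₀ − 1ξ → 29.5 = 49.87 − 1ξ, giving ξ = 20.37 mol.
Outlet amounts (n = n₀ + ν ξ):
  R: 49.87 − 1(20.37) = 29.5
  Q: 108.7 − 1(20.37) = 88.33
  P: 0 + 2(20.37) = 40.74

40.7 mol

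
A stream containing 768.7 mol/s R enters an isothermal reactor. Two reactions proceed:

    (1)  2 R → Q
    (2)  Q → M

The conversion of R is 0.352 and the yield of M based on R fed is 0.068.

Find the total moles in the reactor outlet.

Conversion of R: R consumed = 2ξ₁ = 0.352 × 768.7 → ξ₁ = 135.3 mol/s.
Yield of M: 1ξ₂ / 768.7 = 0.068 → ξ₂ = 52.27 mol/s.
Outlet amounts (n = n₀ + Σ ν·ξ):
  R: 768.7 − 2(135.3) = 498.1
  Q: 0 + 1(135.3) − 1(52.27) = 83.02
  M: 0 + 1(52.27) = 52.27
Total out = 498.1 + 83.02 + 52.27 = 633.4 mol/s.

633 mol/s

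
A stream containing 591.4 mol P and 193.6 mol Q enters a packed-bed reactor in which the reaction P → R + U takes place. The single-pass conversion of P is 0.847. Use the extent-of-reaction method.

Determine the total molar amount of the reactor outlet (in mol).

1290 mol

P reacted = 0.847 × 591.4 = 500.9 mol; ν_P = −1, so ξ = 500.9/1 = 500.9 mol.
Outlet amounts (n = n₀ + ν ξ):
  P: 591.4 − 1(500.9) = 90.48
  R: 0 + 1(500.9) = 500.9
  U: 0 + 1(500.9) = 500.9
  Q: 193.6 (inert)
Total out = 90.48 + 500.9 + 500.9 + 193.6 = 1286 mol.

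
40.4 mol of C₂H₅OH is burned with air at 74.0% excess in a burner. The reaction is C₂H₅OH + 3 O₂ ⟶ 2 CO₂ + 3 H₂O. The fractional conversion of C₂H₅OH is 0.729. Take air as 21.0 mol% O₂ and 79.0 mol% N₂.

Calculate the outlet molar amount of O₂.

Stoichiometric O₂ = 3 × 40.4 = 121.2 mol; O₂ fed = 121.2 × 1.740 = 210.9 mol.
N₂ fed = 210.9 × 79/21 = 793.3 mol.
Fuel reacted = 0.729 × 40.4 → ξ = 29.45 mol.
Outlet (n = n₀ + ν ξ):
  C₂H₅OH: 40.4 − 1(29.45) = 10.95
  O₂: 210.9 − 3(29.45) = 122.5
  N₂: 793.3 (inert)
  CO₂: 0 + 2(29.45) = 58.9
  H₂O: 0 + 3(29.45) = 88.35

123 mol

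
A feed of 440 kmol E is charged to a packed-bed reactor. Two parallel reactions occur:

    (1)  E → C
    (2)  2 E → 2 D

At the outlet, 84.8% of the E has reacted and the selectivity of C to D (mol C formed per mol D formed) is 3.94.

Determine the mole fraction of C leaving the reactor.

Conversion of E: E consumed = 0.848 × 440 = 373.1 kmol = 1ξ₁ + 2ξ₂.
Selectivity: 1ξ₁ / (2ξ₂) = 3.94 → ξ₁ = 7.88 ξ₂.
Substitute: (1·7.88 + 2) ξ₂ = 373.1 → ξ₂ = 37.77 kmol, ξ₁ = 297.6 kmol.
Outlet amounts (n = n₀ + Σ ν·ξ):
  E: 440 − 1(297.6) − 2(37.77) = 66.88
  C: 0 + 1(297.6) = 297.6
  D: 0 + 2(37.77) = 75.53
Total out = 440 kmol; y_C = 297.6 / 440 = 0.6763.

0.676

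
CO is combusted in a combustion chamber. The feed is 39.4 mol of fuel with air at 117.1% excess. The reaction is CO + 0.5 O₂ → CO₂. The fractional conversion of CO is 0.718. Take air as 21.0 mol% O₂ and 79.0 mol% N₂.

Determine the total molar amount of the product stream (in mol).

229 mol

Stoichiometric O₂ = 0.5 × 39.4 = 19.7 mol; O₂ fed = 19.7 × 2.171 = 42.77 mol.
N₂ fed = 42.77 × 79/21 = 160.9 mol.
Fuel reacted = 0.718 × 39.4 → ξ = 28.29 mol.
Outlet (n = n₀ + ν ξ):
  CO: 39.4 − 1(28.29) = 11.11
  O₂: 42.77 − 0.5(28.29) = 28.62
  N₂: 160.9 (inert)
  CO₂: 0 + 1(28.29) = 28.29
Total out = 11.11 + 28.62 + 160.9 + 28.29 = 228.9 mol.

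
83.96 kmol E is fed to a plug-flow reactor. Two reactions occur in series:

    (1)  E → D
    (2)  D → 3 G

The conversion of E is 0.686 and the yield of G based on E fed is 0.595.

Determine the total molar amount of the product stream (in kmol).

117 kmol

Conversion of E: E consumed = 1ξ₁ = 0.686 × 83.96 → ξ₁ = 57.6 kmol.
Yield of G: 3ξ₂ / 83.96 = 0.595 → ξ₂ = 16.65 kmol.
Outlet amounts (n = n₀ + Σ ν·ξ):
  E: 83.96 − 1(57.6) = 26.36
  D: 0 + 1(57.6) − 1(16.65) = 40.94
  G: 0 + 3(16.65) = 49.96
Total out = 26.36 + 40.94 + 49.96 = 117.3 kmol.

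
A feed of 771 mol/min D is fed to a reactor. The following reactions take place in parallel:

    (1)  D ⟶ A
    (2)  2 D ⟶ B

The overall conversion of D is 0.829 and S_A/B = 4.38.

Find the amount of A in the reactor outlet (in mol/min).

Conversion of D: D consumed = 0.829 × 771 = 639.2 mol/min = 1ξ₁ + 2ξ₂.
Selectivity: 1ξ₁ / (1ξ₂) = 4.38 → ξ₁ = 4.38 ξ₂.
Substitute: (1·4.38 + 2) ξ₂ = 639.2 → ξ₂ = 100.2 mol/min, ξ₁ = 438.8 mol/min.
Outlet amounts (n = n₀ + Σ ν·ξ):
  D: 771 − 1(438.8) − 2(100.2) = 131.8
  A: 0 + 1(438.8) = 438.8
  B: 0 + 1(100.2) = 100.2

439 mol/min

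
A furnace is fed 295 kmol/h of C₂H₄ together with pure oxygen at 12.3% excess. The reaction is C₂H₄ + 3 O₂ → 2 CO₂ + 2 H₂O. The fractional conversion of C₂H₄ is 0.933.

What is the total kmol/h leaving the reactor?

Stoichiometric O₂ = 3 × 295 = 885 kmol/h; O₂ fed = 885 × 1.123 = 993.9 kmol/h.
Fuel reacted = 0.933 × 295 → ξ = 275.2 kmol/h.
Outlet (n = n₀ + ν ξ):
  C₂H₄: 295 − 1(275.2) = 19.76
  O₂: 993.9 − 3(275.2) = 168.1
  CO₂: 0 + 2(275.2) = 550.5
  H₂O: 0 + 2(275.2) = 550.5
Total out = 19.76 + 168.1 + 550.5 + 550.5 = 1289 kmol/h.

1290 kmol/h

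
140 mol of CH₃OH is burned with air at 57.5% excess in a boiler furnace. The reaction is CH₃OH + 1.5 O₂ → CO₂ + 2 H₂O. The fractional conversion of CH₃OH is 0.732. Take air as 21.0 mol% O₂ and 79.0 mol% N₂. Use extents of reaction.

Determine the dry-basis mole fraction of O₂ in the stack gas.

Stoichiometric O₂ = 1.5 × 140 = 210 mol; O₂ fed = 210 × 1.575 = 330.8 mol.
N₂ fed = 330.8 × 79/21 = 1244 mol.
Fuel reacted = 0.732 × 140 → ξ = 102.5 mol.
Outlet (n = n₀ + ν ξ):
  CH₃OH: 140 − 1(102.5) = 37.52
  O₂: 330.8 − 1.5(102.5) = 177
  N₂: 1244 (inert)
  CO₂: 0 + 1(102.5) = 102.5
  H₂O: 0 + 2(102.5) = 205
Dry total = 1561 mol; y_O₂ (dry) = 177 / 1561 = 0.1134.

0.113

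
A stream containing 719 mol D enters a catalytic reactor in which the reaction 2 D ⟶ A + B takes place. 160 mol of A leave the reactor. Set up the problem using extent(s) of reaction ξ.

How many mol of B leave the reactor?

For A: n = n₀ + 1ξ → 160 = 0 + 1ξ, giving ξ = 160 mol.
Outlet amounts (n = n₀ + ν ξ):
  D: 719 − 2(160) = 399
  A: 0 + 1(160) = 160
  B: 0 + 1(160) = 160

160 mol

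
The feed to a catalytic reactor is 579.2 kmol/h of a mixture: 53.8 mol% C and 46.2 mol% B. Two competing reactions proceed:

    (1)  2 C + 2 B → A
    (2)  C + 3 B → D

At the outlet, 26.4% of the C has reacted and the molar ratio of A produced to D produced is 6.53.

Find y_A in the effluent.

Conversion of C: C consumed = 0.264 × 311.6 = 82.26 kmol/h = 2ξ₁ + 1ξ₂.
Selectivity: 1ξ₁ / (1ξ₂) = 6.53 → ξ₁ = 6.53 ξ₂.
Substitute: (2·6.53 + 1) ξ₂ = 82.26 → ξ₂ = 5.851 kmol/h, ξ₁ = 38.21 kmol/h.
Outlet amounts (n = n₀ + Σ ν·ξ):
  C: 311.6 − 2(38.21) − 1(5.851) = 229.3
  B: 267.6 − 2(38.21) − 3(5.851) = 173.6
  A: 0 + 1(38.21) = 38.21
  D: 0 + 1(5.851) = 5.851
Total out = 447 kmol/h; y_A = 38.21 / 447 = 0.08547.

0.0855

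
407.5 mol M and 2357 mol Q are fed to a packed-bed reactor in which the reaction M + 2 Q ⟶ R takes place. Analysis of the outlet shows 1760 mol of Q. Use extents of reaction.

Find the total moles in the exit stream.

For Q: n = n₀ − 2ξ → 1760 = 2357 − 2ξ, giving ξ = 298.5 mol.
Outlet amounts (n = n₀ + ν ξ):
  M: 407.5 − 1(298.5) = 109
  Q: 2357 − 2(298.5) = 1760
  R: 0 + 1(298.5) = 298.5
Total out = 109 + 1760 + 298.5 = 2168 mol.

2170 mol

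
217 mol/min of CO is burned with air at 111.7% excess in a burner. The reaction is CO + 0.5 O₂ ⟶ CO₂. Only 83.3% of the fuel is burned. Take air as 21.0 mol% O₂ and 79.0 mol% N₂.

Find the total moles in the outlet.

1220 mol/min

Stoichiometric O₂ = 0.5 × 217 = 108.5 mol/min; O₂ fed = 108.5 × 2.117 = 229.7 mol/min.
N₂ fed = 229.7 × 79/21 = 864.1 mol/min.
Fuel reacted = 0.833 × 217 → ξ = 180.8 mol/min.
Outlet (n = n₀ + ν ξ):
  CO: 217 − 1(180.8) = 36.24
  O₂: 229.7 − 0.5(180.8) = 139.3
  N₂: 864.1 (inert)
  CO₂: 0 + 1(180.8) = 180.8
Total out = 36.24 + 139.3 + 864.1 + 180.8 = 1220 mol/min.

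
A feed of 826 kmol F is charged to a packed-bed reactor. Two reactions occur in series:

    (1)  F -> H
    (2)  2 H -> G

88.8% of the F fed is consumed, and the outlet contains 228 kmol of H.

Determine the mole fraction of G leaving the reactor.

0.441

Conversion of F: F consumed = 1ξ₁ = 0.888 × 826 → ξ₁ = 733.5 kmol.
H balance: n_H = 0 + 1ξ₁ − 2ξ₂ = 228 → ξ₂ = (1·733.5 − 228)/2 = 252.7 kmol.
Outlet amounts (n = n₀ + Σ ν·ξ):
  F: 826 − 1(733.5) = 92.51
  H: 0 + 1(733.5) − 2(252.7) = 228
  G: 0 + 1(252.7) = 252.7
Total out = 573.3 kmol; y_G = 252.7 / 573.3 = 0.4409.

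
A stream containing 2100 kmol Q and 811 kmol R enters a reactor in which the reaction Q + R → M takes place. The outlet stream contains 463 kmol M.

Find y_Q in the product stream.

For M: n = n₀ + 1ξ → 463 = 0 + 1ξ, giving ξ = 463 kmol.
Outlet amounts (n = n₀ + ν ξ):
  Q: 2100 − 1(463) = 1637
  R: 811 − 1(463) = 348
  M: 0 + 1(463) = 463
Total out = 2448 kmol; y_Q = 1637 / 2448 = 0.6687.

0.669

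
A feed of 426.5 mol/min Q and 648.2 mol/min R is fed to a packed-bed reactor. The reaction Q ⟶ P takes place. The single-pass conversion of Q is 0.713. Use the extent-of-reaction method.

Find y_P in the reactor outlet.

0.283

Q reacted = 0.713 × 426.5 = 304.1 mol/min; ν_Q = −1, so ξ = 304.1/1 = 304.1 mol/min.
Outlet amounts (n = n₀ + ν ξ):
  Q: 426.5 − 1(304.1) = 122.4
  P: 0 + 1(304.1) = 304.1
  R: 648.2 (inert)
Total out = 1075 mol/min; y_P = 304.1 / 1075 = 0.283.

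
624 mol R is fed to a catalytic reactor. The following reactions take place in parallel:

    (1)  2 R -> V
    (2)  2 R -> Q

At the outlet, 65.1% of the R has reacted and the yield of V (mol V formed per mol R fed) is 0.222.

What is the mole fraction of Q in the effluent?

Yield of V: 1ξ₁ / 624 = 0.222 → ξ₁ = 138.5 mol.
Conversion of R: 2ξ₁ + 2ξ₂ = 0.651 × 624 = 406.2 → ξ₂ = 64.58 mol.
Outlet amounts (n = n₀ + Σ ν·ξ):
  R: 624 − 2(138.5) − 2(64.58) = 217.8
  V: 0 + 1(138.5) = 138.5
  Q: 0 + 1(64.58) = 64.58
Total out = 420.9 mol; y_Q = 64.58 / 420.9 = 0.1534.

0.153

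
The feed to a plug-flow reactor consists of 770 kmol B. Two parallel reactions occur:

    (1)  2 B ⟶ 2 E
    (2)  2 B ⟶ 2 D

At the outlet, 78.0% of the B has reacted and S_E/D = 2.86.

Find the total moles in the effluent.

770 kmol

Conversion of B: B consumed = 0.78 × 770 = 600.6 kmol = 2ξ₁ + 2ξ₂.
Selectivity: 2ξ₁ / (2ξ₂) = 2.86 → ξ₁ = 2.86 ξ₂.
Substitute: (2·2.86 + 2) ξ₂ = 600.6 → ξ₂ = 77.8 kmol, ξ₁ = 222.5 kmol.
Outlet amounts (n = n₀ + Σ ν·ξ):
  B: 770 − 2(222.5) − 2(77.8) = 169.4
  E: 0 + 2(222.5) = 445
  D: 0 + 2(77.8) = 155.6
Total out = 169.4 + 445 + 155.6 = 770 kmol.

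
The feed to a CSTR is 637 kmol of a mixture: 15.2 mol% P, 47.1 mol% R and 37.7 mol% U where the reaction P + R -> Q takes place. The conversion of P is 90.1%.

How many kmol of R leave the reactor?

213 kmol

P reacted = 0.901 × 96.82 = 87.24 kmol; ν_P = −1, so ξ = 87.24/1 = 87.24 kmol.
Outlet amounts (n = n₀ + ν ξ):
  P: 96.82 − 1(87.24) = 9.586
  R: 300 − 1(87.24) = 212.8
  Q: 0 + 1(87.24) = 87.24
  U: 240.1 (inert)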